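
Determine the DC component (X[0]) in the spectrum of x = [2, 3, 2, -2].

X[0] = Σ(n=0 to 3) x[n] · ω_4^0 = Σ x[n]
= (2) + (3) + (2) + (-2)

X[0] = 5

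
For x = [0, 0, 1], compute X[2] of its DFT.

X[2] = Σ(n=0 to 2) x[n] · ω_3^(2n) where ω_3 = e^(-2πi/3)
= (0)·ω_3^0 + (0)·ω_3^2 + (1)·ω_3^4

X[2] = -0.5000-0.8660i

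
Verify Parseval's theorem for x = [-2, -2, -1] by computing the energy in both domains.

Time domain:
Σ|x[n]|² = |-2|² + |-2|² + |-1|² = 9.0000

Frequency domain:
(1/3)Σ|X[k]|² = (1/3)(|-5|² + |-0.5000+0.8660i|² + |-0.5000-0.8660i|²) = (1/3)·27.0000 = 9.0000

Both sides agree, confirming Parseval's theorem.

Σ|x[n]|² = (1/N)Σ|X[k]|² = 9.0000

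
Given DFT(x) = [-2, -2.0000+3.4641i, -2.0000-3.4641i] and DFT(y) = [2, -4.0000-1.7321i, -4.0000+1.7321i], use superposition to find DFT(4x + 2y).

By linearity: DFT(4x + 2y) = 4·DFT(x) + 2·DFT(y)
= 4·[-2, -2.0000+3.4641i, -2.0000-3.4641i] + 2·[2, -4.0000-1.7321i, -4.0000+1.7321i]

Computing element-wise:
Z[0] = 4·(-2) + 2·(2) = -4
Z[1] = 4·(-2.0000+3.4641i) + 2·(-4.0000-1.7321i) = -16.0000+10.3922i
Z[2] = 4·(-2.0000-3.4641i) + 2·(-4.0000+1.7321i) = -16.0000-10.3922i

DFT(4x + 2y) = 4·X + 2·Y = [-4, -16.0000+10.3922i, -16.0000-10.3922i]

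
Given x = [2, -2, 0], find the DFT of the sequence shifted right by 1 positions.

Time shift by 1: X_shifted[k] = ω_3^(1k) · X[k]
Shifted x = [0, 2, -2]

DFT(x[n-1]) = [0, -3.4641i, 3.4641i]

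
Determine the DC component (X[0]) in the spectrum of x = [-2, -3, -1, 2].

X[0] = Σ(n=0 to 3) x[n] · ω_4^0 = Σ x[n]
= (-2) + (-3) + (-1) + (2)

X[0] = -4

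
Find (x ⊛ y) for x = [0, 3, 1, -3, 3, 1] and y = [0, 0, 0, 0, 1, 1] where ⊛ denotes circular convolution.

(x ⊛ y)[n] = Σ(m=0 to 5) x[m] · y[(n-m) mod 6]

Computing each output sample:
(x ⊛ y)[0] = 4
(x ⊛ y)[1] = -2
(x ⊛ y)[2] = 0
(x ⊛ y)[3] = 4
(x ⊛ y)[4] = 1
(x ⊛ y)[5] = 3

x ⊛ y = [4, -2, 0, 4, 1, 3]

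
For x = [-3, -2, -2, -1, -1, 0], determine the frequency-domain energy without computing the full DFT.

Parseval: Σ|x[n]|² = (1/N)Σ|X[k]|², so Σ|X[k]|² = N·Σ|x[n]|² = 6·19.0000

Σ|X[k]|² = N·Σ|x[n]|² = 6·19.0000 = 114.0000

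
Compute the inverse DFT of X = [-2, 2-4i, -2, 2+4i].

x[n] = (1/4) Σ(k=0 to 3) X[k] · e^(2πikn/4)

Computing each x[n]:
x[0] = 0
x[1] = 2
x[2] = -2
x[3] = -2

x = [0, 2, -2, -2]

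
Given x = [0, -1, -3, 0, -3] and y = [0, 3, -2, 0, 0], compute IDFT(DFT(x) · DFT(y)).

(x ⊛ y)[n] = Σ(m=0 to 4) x[m] · y[(n-m) mod 5]

Computing each output sample:
(x ⊛ y)[0] = -9
(x ⊛ y)[1] = 6
(x ⊛ y)[2] = -3
(x ⊛ y)[3] = -7
(x ⊛ y)[4] = 6

x ⊛ y = [-9, 6, -3, -7, 6]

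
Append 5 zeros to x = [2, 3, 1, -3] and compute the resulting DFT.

Original 4-point DFT: [3, 1-6i, 3, 1+6i]
Zero-padded 9-point DFT provides frequency interpolation.

DFT_9([x, 0, ...]) = [3, 5.9718-0.3151i, 3.0813-5.8945i, -3.0000-1.7321i, 1.4470+2.2148i, 1.4470-2.2148i, -3.0000+1.7321i, 3.0813+5.8945i, 5.9718+0.3151i]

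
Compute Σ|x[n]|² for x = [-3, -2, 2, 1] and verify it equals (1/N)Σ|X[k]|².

Time domain:
Σ|x[n]|² = |-3|² + |-2|² + |2|² + |1|² = 18.0000

Frequency domain:
(1/4)Σ|X[k]|² = (1/4)(|-2|² + |-5+3i|² + |0|² + |-5-3i|²) = (1/4)·72.0000 = 18.0000

Both sides agree, confirming Parseval's theorem.

Σ|x[n]|² = (1/N)Σ|X[k]|² = 18.0000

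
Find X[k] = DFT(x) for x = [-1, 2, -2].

X[k] = Σ(n=0 to 2) x[n] · ω_3^(nk)
where ω_3 = e^(-2πi/3)

Computing each X[k]:
X[0] = -1
X[1] = -1.0000-3.4641i
X[2] = -1.0000+3.4641i

X = [-1, -1.0000-3.4641i, -1.0000+3.4641i]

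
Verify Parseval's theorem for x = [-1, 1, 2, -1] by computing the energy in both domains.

Time domain:
Σ|x[n]|² = |-1|² + |1|² + |2|² + |-1|² = 7.0000

Frequency domain:
(1/4)Σ|X[k]|² = (1/4)(|1|² + |-3-2i|² + |1|² + |-3+2i|²) = (1/4)·28.0000 = 7.0000

Both sides agree, confirming Parseval's theorem.

Σ|x[n]|² = (1/N)Σ|X[k]|² = 7.0000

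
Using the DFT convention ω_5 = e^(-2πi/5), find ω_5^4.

ω_5^4 = e^(-2πi·4/5)
= cos(-2π·4/5) + i·sin(-2π·4/5)
= cos(-8π/5) + i·sin(-8π/5)

ω_5^4 = cos(-8π/5) + i·sin(-8π/5) = 0.3090+0.9511i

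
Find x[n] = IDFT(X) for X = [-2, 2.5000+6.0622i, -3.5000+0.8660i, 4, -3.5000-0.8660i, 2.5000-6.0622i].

x[n] = (1/6) Σ(k=0 to 5) X[k] · e^(2πikn/6)

Computing each x[n]:
x[0] = 0
x[1] = -2
x[2] = -1
x[3] = -3
x[4] = 2
x[5] = 2

x = [0, -2, -1, -3, 2, 2]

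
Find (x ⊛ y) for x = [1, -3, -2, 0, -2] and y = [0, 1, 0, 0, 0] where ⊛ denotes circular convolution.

(x ⊛ y)[n] = Σ(m=0 to 4) x[m] · y[(n-m) mod 5]

Computing each output sample:
(x ⊛ y)[0] = -2
(x ⊛ y)[1] = 1
(x ⊛ y)[2] = -3
(x ⊛ y)[3] = -2
(x ⊛ y)[4] = 0

x ⊛ y = [-2, 1, -3, -2, 0]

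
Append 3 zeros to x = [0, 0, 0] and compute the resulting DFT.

Original 3-point DFT: [0, 0, 0]
Zero-padded 6-point DFT provides frequency interpolation.

DFT_6([x, 0, ...]) = [0, 0, 0, 0, 0, 0]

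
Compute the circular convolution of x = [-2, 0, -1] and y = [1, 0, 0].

(x ⊛ y)[n] = Σ(m=0 to 2) x[m] · y[(n-m) mod 3]

Computing each output sample:
(x ⊛ y)[0] = -2
(x ⊛ y)[1] = 0
(x ⊛ y)[2] = -1

x ⊛ y = [-2, 0, -1]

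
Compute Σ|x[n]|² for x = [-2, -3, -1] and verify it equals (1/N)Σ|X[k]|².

Time domain:
Σ|x[n]|² = |-2|² + |-3|² + |-1|² = 14.0000

Frequency domain:
(1/3)Σ|X[k]|² = (1/3)(|-6|² + |1.7321i|² + |-1.7321i|²) = (1/3)·42.0000 = 14.0000

Both sides agree, confirming Parseval's theorem.

Σ|x[n]|² = (1/N)Σ|X[k]|² = 14.0000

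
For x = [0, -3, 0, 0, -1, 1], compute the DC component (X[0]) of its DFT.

X[0] = Σ(n=0 to 5) x[n] · ω_6^0 = Σ x[n]
= (0) + (-3) + (0) + (0) + (-1) + (1)

X[0] = -3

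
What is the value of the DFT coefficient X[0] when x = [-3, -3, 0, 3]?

X[0] = Σ(n=0 to 3) x[n] · ω_4^0 = Σ x[n]
= (-3) + (-3) + (0) + (3)

X[0] = -3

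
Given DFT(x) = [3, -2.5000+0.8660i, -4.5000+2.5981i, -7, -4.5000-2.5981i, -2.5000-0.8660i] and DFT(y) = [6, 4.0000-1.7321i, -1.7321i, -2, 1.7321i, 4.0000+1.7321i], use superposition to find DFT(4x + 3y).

By linearity: DFT(4x + 3y) = 4·DFT(x) + 3·DFT(y)
= 4·[3, -2.5000+0.8660i, -4.5000+2.5981i, -7, -4.5000-2.5981i, -2.5000-0.8660i] + 3·[6, 4.0000-1.7321i, -1.7321i, -2, 1.7321i, 4.0000+1.7321i]

Computing element-wise:
Z[0] = 4·(3) + 3·(6) = 30
Z[1] = 4·(-2.5000+0.8660i) + 3·(4.0000-1.7321i) = 2.0000-1.7323i
Z[2] = 4·(-4.5000+2.5981i) + 3·(-1.7321i) = -18.0000+5.1961i
Z[3] = 4·(-7) + 3·(-2) = -34
Z[4] = 4·(-4.5000-2.5981i) + 3·(1.7321i) = -18.0000-5.1961i
Z[5] = 4·(-2.5000-0.8660i) + 3·(4.0000+1.7321i) = 2.0000+1.7323i

DFT(4x + 3y) = 4·X + 3·Y = [30, 2.0000-1.7323i, -18.0000+5.1961i, -34, -18.0000-5.1961i, 2.0000+1.7323i]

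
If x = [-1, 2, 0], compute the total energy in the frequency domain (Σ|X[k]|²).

Parseval: Σ|x[n]|² = (1/N)Σ|X[k]|², so Σ|X[k]|² = N·Σ|x[n]|² = 3·5.0000

Σ|X[k]|² = N·Σ|x[n]|² = 3·5.0000 = 15.0000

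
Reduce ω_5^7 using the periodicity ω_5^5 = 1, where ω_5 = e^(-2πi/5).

Since ω_5^5 = 1, powers reduce modulo 5.
7 mod 5 = 2
So ω_5^7 = ω_5^2 = e^(-2πi·2/5)

ω_5^7 = ω_5^2 = -0.8090-0.5878i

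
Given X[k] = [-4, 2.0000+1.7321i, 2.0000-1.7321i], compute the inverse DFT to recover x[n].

x[n] = (1/3) Σ(k=0 to 2) X[k] · e^(2πikn/3)

Computing each x[n]:
x[0] = 0
x[1] = -3
x[2] = -1

x = [0, -3, -1]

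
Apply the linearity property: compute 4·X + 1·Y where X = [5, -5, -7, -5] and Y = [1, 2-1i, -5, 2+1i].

By linearity: DFT(4x + 1y) = 4·DFT(x) + 1·DFT(y)
= 4·[5, -5, -7, -5] + 1·[1, 2-1i, -5, 2+1i]

Computing element-wise:
Z[0] = 4·(5) + 1·(1) = 21
Z[1] = 4·(-5) + 1·(2-1i) = -18-1i
Z[2] = 4·(-7) + 1·(-5) = -33
Z[3] = 4·(-5) + 1·(2+1i) = -18+1i

DFT(4x + 1y) = 4·X + 1·Y = [21, -18-1i, -33, -18+1i]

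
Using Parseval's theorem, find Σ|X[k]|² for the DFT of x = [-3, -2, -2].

Parseval: Σ|x[n]|² = (1/N)Σ|X[k]|², so Σ|X[k]|² = N·Σ|x[n]|² = 3·17.0000

Σ|X[k]|² = N·Σ|x[n]|² = 3·17.0000 = 51.0000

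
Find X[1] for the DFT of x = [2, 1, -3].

X[1] = Σ(n=0 to 2) x[n] · ω_3^(1n) where ω_3 = e^(-2πi/3)
= (2)·ω_3^0 + (1)·ω_3^1 + (-3)·ω_3^2

X[1] = 3.0000-3.4641i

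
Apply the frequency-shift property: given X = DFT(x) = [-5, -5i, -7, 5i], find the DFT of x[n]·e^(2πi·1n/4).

Modulation property: DFT(ω_4^(-1n)·x[n]) = X[(k-1) mod 4], so circularly shift X by 1 positions.

X[k-1] = [5i, -5, -5i, -7]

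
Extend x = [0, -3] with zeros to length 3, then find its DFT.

Original 2-point DFT: [-3, 3]
Zero-padded 3-point DFT provides frequency interpolation.

DFT_3([x, 0, ...]) = [-3, 1.5000+2.5981i, 1.5000-2.5981i]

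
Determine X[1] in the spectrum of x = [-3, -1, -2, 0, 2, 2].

X[1] = Σ(n=0 to 5) x[n] · ω_6^(1n) where ω_6 = e^(-2πi/6)
= (-3)·ω_6^0 + (-1)·ω_6^1 + (-2)·ω_6^2 + (0)·ω_6^3 + (2)·ω_6^4 + (2)·ω_6^5

X[1] = -2.5000+6.0622i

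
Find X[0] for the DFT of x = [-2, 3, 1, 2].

X[0] = Σ(n=0 to 3) x[n] · ω_4^0 = Σ x[n]
= (-2) + (3) + (1) + (2)

X[0] = 4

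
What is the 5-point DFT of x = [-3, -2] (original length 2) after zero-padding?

Original 2-point DFT: [-5, -1]
Zero-padded 5-point DFT provides frequency interpolation.

DFT_5([x, 0, ...]) = [-5, -3.6180+1.9021i, -1.3820+1.1756i, -1.3820-1.1756i, -3.6180-1.9021i]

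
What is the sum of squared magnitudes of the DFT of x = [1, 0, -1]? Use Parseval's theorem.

Parseval: Σ|x[n]|² = (1/N)Σ|X[k]|², so Σ|X[k]|² = N·Σ|x[n]|² = 3·2.0000

Σ|X[k]|² = N·Σ|x[n]|² = 3·2.0000 = 6.0000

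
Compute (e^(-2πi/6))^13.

Since ω_6^6 = 1, powers reduce modulo 6.
13 mod 6 = 1
So ω_6^13 = ω_6^1 = e^(-2πi·1/6)

ω_6^13 = ω_6^1 = 0.5000-0.8660i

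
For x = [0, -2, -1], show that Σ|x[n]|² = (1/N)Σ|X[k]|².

Time domain:
Σ|x[n]|² = |0|² + |-2|² + |-1|² = 5.0000

Frequency domain:
(1/3)Σ|X[k]|² = (1/3)(|-3|² + |1.5000+0.8660i|² + |1.5000-0.8660i|²) = (1/3)·15.0000 = 5.0000

Both sides agree, confirming Parseval's theorem.

Σ|x[n]|² = (1/N)Σ|X[k]|² = 5.0000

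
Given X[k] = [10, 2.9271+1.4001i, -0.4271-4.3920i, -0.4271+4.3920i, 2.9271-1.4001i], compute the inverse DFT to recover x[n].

x[n] = (1/5) Σ(k=0 to 4) X[k] · e^(2πikn/5)

Computing each x[n]:
x[0] = 3
x[1] = 3
x[2] = -1
x[3] = 3
x[4] = 2

x = [3, 3, -1, 3, 2]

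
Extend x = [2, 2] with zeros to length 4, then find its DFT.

Original 2-point DFT: [4, 0]
Zero-padded 4-point DFT provides frequency interpolation.

DFT_4([x, 0, ...]) = [4, 2-2i, 0, 2+2i]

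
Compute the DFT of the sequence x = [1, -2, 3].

X[k] = Σ(n=0 to 2) x[n] · ω_3^(nk)
where ω_3 = e^(-2πi/3)

Computing each X[k]:
X[0] = 2
X[1] = 0.5000+4.3301i
X[2] = 0.5000-4.3301i

X = [2, 0.5000+4.3301i, 0.5000-4.3301i]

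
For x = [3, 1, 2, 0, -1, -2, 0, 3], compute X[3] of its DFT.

X[3] = Σ(n=0 to 7) x[n] · ω_8^(3n) where ω_8 = e^(-2πi/8)
= (3)·ω_8^0 + (1)·ω_8^3 + (2)·ω_8^6 + (0)·ω_8^9 + (-1)·ω_8^12 + (-2)·ω_8^15 + (0)·ω_8^18 + (3)·ω_8^21

X[3] = -0.2426+2.0000i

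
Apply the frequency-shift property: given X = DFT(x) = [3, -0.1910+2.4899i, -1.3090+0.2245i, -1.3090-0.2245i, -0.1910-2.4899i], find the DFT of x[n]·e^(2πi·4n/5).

Modulation property: DFT(ω_5^(-4n)·x[n]) = X[(k-4) mod 5], so circularly shift X by 4 positions.

X[k-4] = [-0.1910+2.4899i, -1.3090+0.2245i, -1.3090-0.2245i, -0.1910-2.4899i, 3]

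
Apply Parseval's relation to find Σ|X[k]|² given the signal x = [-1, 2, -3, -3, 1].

Parseval: Σ|x[n]|² = (1/N)Σ|X[k]|², so Σ|X[k]|² = N·Σ|x[n]|² = 5·24.0000

Σ|X[k]|² = N·Σ|x[n]|² = 5·24.0000 = 120.0000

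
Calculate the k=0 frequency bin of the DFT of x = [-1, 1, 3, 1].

X[0] = Σ(n=0 to 3) x[n] · ω_4^0 = Σ x[n]
= (-1) + (1) + (3) + (1)

X[0] = 4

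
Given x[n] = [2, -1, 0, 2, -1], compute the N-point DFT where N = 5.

X[k] = Σ(n=0 to 4) x[n] · ω_5^(nk)
where ω_5 = e^(-2πi/5)

Computing each X[k]:
X[0] = 2
X[1] = -0.2361+1.1756i
X[2] = 4.2361-1.9021i
X[3] = 4.2361+1.9021i
X[4] = -0.2361-1.1756i

X = [2, -0.2361+1.1756i, 4.2361-1.9021i, 4.2361+1.9021i, -0.2361-1.1756i]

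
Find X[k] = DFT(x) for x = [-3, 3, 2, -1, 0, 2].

X[k] = Σ(n=0 to 5) x[n] · ω_6^(nk)
where ω_6 = e^(-2πi/6)

Computing each X[k]:
X[0] = 3
X[1] = -0.5000-2.5981i
X[2] = -7.5000+0.8660i
X[3] = -5
X[4] = -7.5000-0.8660i
X[5] = -0.5000+2.5981i

X = [3, -0.5000-2.5981i, -7.5000+0.8660i, -5, -7.5000-0.8660i, -0.5000+2.5981i]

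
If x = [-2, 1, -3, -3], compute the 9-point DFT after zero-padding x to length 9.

Original 4-point DFT: [-7, 1-4i, -3, 1+4i]
Zero-padded 9-point DFT provides frequency interpolation.

DFT_9([x, 0, ...]) = [-7, -0.2549+4.9097i, 2.4927-2.5568i, -4.0000-3.4641i, -3.7378+0.3277i, -3.7378-0.3277i, -4.0000+3.4641i, 2.4927+2.5568i, -0.2549-4.9097i]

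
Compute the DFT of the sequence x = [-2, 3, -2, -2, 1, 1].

X[k] = Σ(n=0 to 5) x[n] · ω_6^(nk)
where ω_6 = e^(-2πi/6)

Computing each X[k]:
X[0] = -1
X[1] = 2.5000+0.8660i
X[2] = -5.5000-4.3301i
X[3] = -5
X[4] = -5.5000+4.3301i
X[5] = 2.5000-0.8660i

X = [-1, 2.5000+0.8660i, -5.5000-4.3301i, -5, -5.5000+4.3301i, 2.5000-0.8660i]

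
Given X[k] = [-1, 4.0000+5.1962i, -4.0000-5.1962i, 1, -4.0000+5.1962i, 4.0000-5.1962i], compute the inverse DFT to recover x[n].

x[n] = (1/6) Σ(k=0 to 5) X[k] · e^(2πikn/6)

Computing each x[n]:
x[0] = 0
x[1] = 1
x[2] = -3
x[3] = -3
x[4] = 3
x[5] = 1

x = [0, 1, -3, -3, 3, 1]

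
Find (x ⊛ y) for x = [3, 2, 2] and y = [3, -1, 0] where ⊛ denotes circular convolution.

(x ⊛ y)[n] = Σ(m=0 to 2) x[m] · y[(n-m) mod 3]

Computing each output sample:
(x ⊛ y)[0] = 7
(x ⊛ y)[1] = 3
(x ⊛ y)[2] = 4

x ⊛ y = [7, 3, 4]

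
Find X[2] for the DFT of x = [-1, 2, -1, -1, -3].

X[2] = Σ(n=0 to 4) x[n] · ω_5^(2n) where ω_5 = e^(-2πi/5)
= (-1)·ω_5^0 + (2)·ω_5^2 + (-1)·ω_5^4 + (-1)·ω_5^6 + (-3)·ω_5^8

X[2] = -0.8090-2.9389i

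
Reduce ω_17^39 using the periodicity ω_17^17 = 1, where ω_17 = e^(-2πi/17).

Since ω_17^17 = 1, powers reduce modulo 17.
39 mod 17 = 5
So ω_17^39 = ω_17^5 = e^(-2πi·5/17)

ω_17^39 = ω_17^5 = -0.2737-0.9618i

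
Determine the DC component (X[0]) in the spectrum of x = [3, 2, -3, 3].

X[0] = Σ(n=0 to 3) x[n] · ω_4^0 = Σ x[n]
= (3) + (2) + (-3) + (3)

X[0] = 5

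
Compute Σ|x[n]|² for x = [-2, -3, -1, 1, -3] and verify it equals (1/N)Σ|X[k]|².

Time domain:
Σ|x[n]|² = |-2|² + |-3|² + |-1|² + |1|² + |-3|² = 24.0000

Frequency domain:
(1/5)Σ|X[k]|² = (1/5)(|-8|² + |-3.8541+1.1756i|² + |2.8541-1.9021i|² + |2.8541+1.9021i|² + |-3.8541-1.1756i|²) = (1/5)·120.0000 = 24.0000

Both sides agree, confirming Parseval's theorem.

Σ|x[n]|² = (1/N)Σ|X[k]|² = 24.0000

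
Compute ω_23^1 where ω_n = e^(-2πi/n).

ω_23^1 = e^(-2πi·1/23)
= cos(-2π·1/23) + i·sin(-2π·1/23)
= cos(-2π/23) + i·sin(-2π/23)

ω_23^1 = cos(-2π/23) + i·sin(-2π/23) = 0.9629-0.2698i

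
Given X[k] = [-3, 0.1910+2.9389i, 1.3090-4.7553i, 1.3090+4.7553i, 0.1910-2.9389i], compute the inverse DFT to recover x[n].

x[n] = (1/5) Σ(k=0 to 4) X[k] · e^(2πikn/5)

Computing each x[n]:
x[0] = 0
x[1] = -1
x[2] = -3
x[3] = 2
x[4] = -1

x = [0, -1, -3, 2, -1]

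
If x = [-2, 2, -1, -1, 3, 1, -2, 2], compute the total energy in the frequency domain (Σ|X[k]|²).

Parseval: Σ|x[n]|² = (1/N)Σ|X[k]|², so Σ|X[k]|² = N·Σ|x[n]|² = 8·28.0000

Σ|X[k]|² = N·Σ|x[n]|² = 8·28.0000 = 224.0000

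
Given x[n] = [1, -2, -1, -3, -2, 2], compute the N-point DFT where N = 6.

X[k] = Σ(n=0 to 5) x[n] · ω_6^(nk)
where ω_6 = e^(-2πi/6)

Computing each X[k]:
X[0] = -5
X[1] = 5.5000+2.5981i
X[2] = -0.5000+4.3301i
X[3] = 1
X[4] = -0.5000-4.3301i
X[5] = 5.5000-2.5981i

X = [-5, 5.5000+2.5981i, -0.5000+4.3301i, 1, -0.5000-4.3301i, 5.5000-2.5981i]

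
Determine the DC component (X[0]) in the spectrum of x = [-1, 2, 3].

X[0] = Σ(n=0 to 2) x[n] · ω_3^0 = Σ x[n]
= (-1) + (2) + (3)

X[0] = 4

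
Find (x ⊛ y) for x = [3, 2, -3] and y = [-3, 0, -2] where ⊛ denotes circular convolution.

(x ⊛ y)[n] = Σ(m=0 to 2) x[m] · y[(n-m) mod 3]

Computing each output sample:
(x ⊛ y)[0] = -13
(x ⊛ y)[1] = 0
(x ⊛ y)[2] = 3

x ⊛ y = [-13, 0, 3]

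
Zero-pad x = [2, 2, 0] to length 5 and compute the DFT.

Original 3-point DFT: [4, 1.0000-1.7321i, 1.0000+1.7321i]
Zero-padded 5-point DFT provides frequency interpolation.

DFT_5([x, 0, ...]) = [4, 2.6180-1.9021i, 0.3820-1.1756i, 0.3820+1.1756i, 2.6180+1.9021i]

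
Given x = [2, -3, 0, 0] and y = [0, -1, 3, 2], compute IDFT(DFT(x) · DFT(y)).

(x ⊛ y)[n] = Σ(m=0 to 3) x[m] · y[(n-m) mod 4]

Computing each output sample:
(x ⊛ y)[0] = -6
(x ⊛ y)[1] = -2
(x ⊛ y)[2] = 9
(x ⊛ y)[3] = -5

x ⊛ y = [-6, -2, 9, -5]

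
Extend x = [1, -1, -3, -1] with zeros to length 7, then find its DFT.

Original 4-point DFT: [-4, 4, 0, 4]
Zero-padded 7-point DFT provides frequency interpolation.

DFT_7([x, 0, ...]) = [-4, 1.9450+4.1405i, 3.3019-1.1086i, 0.2530-0.9367i, 0.2530+0.9367i, 3.3019+1.1086i, 1.9450-4.1405i]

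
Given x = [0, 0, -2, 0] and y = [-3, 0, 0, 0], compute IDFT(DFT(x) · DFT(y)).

(x ⊛ y)[n] = Σ(m=0 to 3) x[m] · y[(n-m) mod 4]

Computing each output sample:
(x ⊛ y)[0] = 0
(x ⊛ y)[1] = 0
(x ⊛ y)[2] = 6
(x ⊛ y)[3] = 0

x ⊛ y = [0, 0, 6, 0]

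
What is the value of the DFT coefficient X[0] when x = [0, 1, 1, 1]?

X[0] = Σ(n=0 to 3) x[n] · ω_4^0 = Σ x[n]
= (0) + (1) + (1) + (1)

X[0] = 3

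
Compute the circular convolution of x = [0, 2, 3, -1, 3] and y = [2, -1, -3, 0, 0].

(x ⊛ y)[n] = Σ(m=0 to 4) x[m] · y[(n-m) mod 5]

Computing each output sample:
(x ⊛ y)[0] = 0
(x ⊛ y)[1] = -5
(x ⊛ y)[2] = 4
(x ⊛ y)[3] = -11
(x ⊛ y)[4] = -2

x ⊛ y = [0, -5, 4, -11, -2]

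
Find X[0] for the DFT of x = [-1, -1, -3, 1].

X[0] = Σ(n=0 to 3) x[n] · ω_4^0 = Σ x[n]
= (-1) + (-1) + (-3) + (1)

X[0] = -4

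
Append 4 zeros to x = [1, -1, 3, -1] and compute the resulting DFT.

Original 4-point DFT: [2, -2, 6, -2]
Zero-padded 8-point DFT provides frequency interpolation.

DFT_8([x, 0, ...]) = [2, 1.0000-1.5858i, -2, 1.0000+4.4142i, 6, 1.0000-4.4142i, -2, 1.0000+1.5858i]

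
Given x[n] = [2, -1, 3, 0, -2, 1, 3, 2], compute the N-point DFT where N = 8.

X[k] = Σ(n=0 to 7) x[n] · ω_8^(nk)
where ω_8 = e^(-2πi/8)

Computing each X[k]:
X[0] = 8
X[1] = 4.0000+2.8284i
X[2] = -6+2i
X[3] = 4.0000+2.8284i
X[4] = 4
X[5] = 4.0000-2.8284i
X[6] = -6-2i
X[7] = 4.0000-2.8284i

X = [8, 4.0000+2.8284i, -6+2i, 4.0000+2.8284i, 4, 4.0000-2.8284i, -6-2i, 4.0000-2.8284i]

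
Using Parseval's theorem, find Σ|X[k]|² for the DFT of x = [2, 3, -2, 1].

Parseval: Σ|x[n]|² = (1/N)Σ|X[k]|², so Σ|X[k]|² = N·Σ|x[n]|² = 4·18.0000

Σ|X[k]|² = N·Σ|x[n]|² = 4·18.0000 = 72.0000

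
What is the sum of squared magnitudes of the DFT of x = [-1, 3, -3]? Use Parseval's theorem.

Parseval: Σ|x[n]|² = (1/N)Σ|X[k]|², so Σ|X[k]|² = N·Σ|x[n]|² = 3·19.0000

Σ|X[k]|² = N·Σ|x[n]|² = 3·19.0000 = 57.0000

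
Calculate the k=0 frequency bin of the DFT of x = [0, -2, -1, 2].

X[0] = Σ(n=0 to 3) x[n] · ω_4^0 = Σ x[n]
= (0) + (-2) + (-1) + (2)

X[0] = -1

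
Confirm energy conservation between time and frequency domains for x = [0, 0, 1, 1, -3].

Time domain:
Σ|x[n]|² = |0|² + |0|² + |1|² + |1|² + |-3|² = 11.0000

Frequency domain:
(1/5)Σ|X[k]|² = (1/5)(|-1|² + |-2.5451-2.8532i|² + |3.0451-1.7634i|² + |3.0451+1.7634i|² + |-2.5451+2.8532i|²) = (1/5)·55.0000 = 11.0000

Both sides agree, confirming Parseval's theorem.

Σ|x[n]|² = (1/N)Σ|X[k]|² = 11.0000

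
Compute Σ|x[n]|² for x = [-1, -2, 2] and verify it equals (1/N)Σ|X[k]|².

Time domain:
Σ|x[n]|² = |-1|² + |-2|² + |2|² = 9.0000

Frequency domain:
(1/3)Σ|X[k]|² = (1/3)(|-1|² + |-1.0000+3.4641i|² + |-1.0000-3.4641i|²) = (1/3)·27.0000 = 9.0000

Both sides agree, confirming Parseval's theorem.

Σ|x[n]|² = (1/N)Σ|X[k]|² = 9.0000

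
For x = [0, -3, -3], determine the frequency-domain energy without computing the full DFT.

Parseval: Σ|x[n]|² = (1/N)Σ|X[k]|², so Σ|X[k]|² = N·Σ|x[n]|² = 3·18.0000

Σ|X[k]|² = N·Σ|x[n]|² = 3·18.0000 = 54.0000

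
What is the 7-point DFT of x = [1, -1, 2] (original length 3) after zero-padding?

Original 3-point DFT: [2, 0.5000+2.5981i, 0.5000-2.5981i]
Zero-padded 7-point DFT provides frequency interpolation.

DFT_7([x, 0, ...]) = [2, -0.0685-1.1680i, -0.5794+1.8427i, 3.1479+1.9975i, 3.1479-1.9975i, -0.5794-1.8427i, -0.0685+1.1680i]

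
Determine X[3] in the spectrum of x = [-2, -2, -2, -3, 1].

X[3] = Σ(n=0 to 4) x[n] · ω_5^(3n) where ω_5 = e^(-2πi/5)
= (-2)·ω_5^0 + (-2)·ω_5^3 + (-2)·ω_5^6 + (-3)·ω_5^9 + (1)·ω_5^12

X[3] = -2.7361-2.7144i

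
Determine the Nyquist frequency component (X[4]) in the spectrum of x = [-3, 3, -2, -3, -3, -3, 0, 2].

X[4] = Σ(n=0 to 7) x[n] · ω_8^(4n) where ω_8 = e^(-2πi/8)
= (-3)·ω_8^0 + (3)·ω_8^4 + (-2)·ω_8^8 + (-3)·ω_8^12 + (-3)·ω_8^16 + (-3)·ω_8^20 + (0)·ω_8^24 + (2)·ω_8^28

X[4] = -7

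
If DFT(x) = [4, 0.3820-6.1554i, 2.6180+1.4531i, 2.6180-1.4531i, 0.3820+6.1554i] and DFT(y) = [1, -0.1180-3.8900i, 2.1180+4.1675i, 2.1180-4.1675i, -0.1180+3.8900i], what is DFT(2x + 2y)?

By linearity: DFT(2x + 2y) = 2·DFT(x) + 2·DFT(y)
= 2·[4, 0.3820-6.1554i, 2.6180+1.4531i, 2.6180-1.4531i, 0.3820+6.1554i] + 2·[1, -0.1180-3.8900i, 2.1180+4.1675i, 2.1180-4.1675i, -0.1180+3.8900i]

Computing element-wise:
Z[0] = 2·(4) + 2·(1) = 10
Z[1] = 2·(0.3820-6.1554i) + 2·(-0.1180-3.8900i) = 0.5280-20.0908i
Z[2] = 2·(2.6180+1.4531i) + 2·(2.1180+4.1675i) = 9.4720+11.2412i
Z[3] = 2·(2.6180-1.4531i) + 2·(2.1180-4.1675i) = 9.4720-11.2412i
Z[4] = 2·(0.3820+6.1554i) + 2·(-0.1180+3.8900i) = 0.5280+20.0908i

DFT(2x + 2y) = 2·X + 2·Y = [10, 0.5280-20.0908i, 9.4720+11.2412i, 9.4720-11.2412i, 0.5280+20.0908i]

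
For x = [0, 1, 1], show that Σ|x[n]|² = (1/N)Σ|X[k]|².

Time domain:
Σ|x[n]|² = |0|² + |1|² + |1|² = 2.0000

Frequency domain:
(1/3)Σ|X[k]|² = (1/3)(|2|² + |-1|² + |-1|²) = (1/3)·6.0000 = 2.0000

Both sides agree, confirming Parseval's theorem.

Σ|x[n]|² = (1/N)Σ|X[k]|² = 2.0000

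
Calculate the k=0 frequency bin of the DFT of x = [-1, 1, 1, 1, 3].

X[0] = Σ(n=0 to 4) x[n] · ω_5^0 = Σ x[n]
= (-1) + (1) + (1) + (1) + (3)

X[0] = 5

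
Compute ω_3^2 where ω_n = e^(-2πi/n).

ω_3^2 = e^(-2πi·2/3)
= cos(-2π·2/3) + i·sin(-2π·2/3)
= cos(-4π/3) + i·sin(-4π/3)

ω_3^2 = cos(-4π/3) + i·sin(-4π/3) = -0.5000+0.8660i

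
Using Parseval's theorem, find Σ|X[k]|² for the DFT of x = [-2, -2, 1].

Parseval: Σ|x[n]|² = (1/N)Σ|X[k]|², so Σ|X[k]|² = N·Σ|x[n]|² = 3·9.0000

Σ|X[k]|² = N·Σ|x[n]|² = 3·9.0000 = 27.0000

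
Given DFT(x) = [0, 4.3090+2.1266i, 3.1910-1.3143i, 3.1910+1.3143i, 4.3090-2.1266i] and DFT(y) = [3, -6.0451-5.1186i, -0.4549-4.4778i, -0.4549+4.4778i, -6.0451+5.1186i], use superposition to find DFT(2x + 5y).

By linearity: DFT(2x + 5y) = 2·DFT(x) + 5·DFT(y)
= 2·[0, 4.3090+2.1266i, 3.1910-1.3143i, 3.1910+1.3143i, 4.3090-2.1266i] + 5·[3, -6.0451-5.1186i, -0.4549-4.4778i, -0.4549+4.4778i, -6.0451+5.1186i]

Computing element-wise:
Z[0] = 2·(0) + 5·(3) = 15
Z[1] = 2·(4.3090+2.1266i) + 5·(-6.0451-5.1186i) = -21.6075-21.3398i
Z[2] = 2·(3.1910-1.3143i) + 5·(-0.4549-4.4778i) = 4.1075-25.0176i
Z[3] = 2·(3.1910+1.3143i) + 5·(-0.4549+4.4778i) = 4.1075+25.0176i
Z[4] = 2·(4.3090-2.1266i) + 5·(-6.0451+5.1186i) = -21.6075+21.3398i

DFT(2x + 5y) = 2·X + 5·Y = [15, -21.6075-21.3398i, 4.1075-25.0176i, 4.1075+25.0176i, -21.6075+21.3398i]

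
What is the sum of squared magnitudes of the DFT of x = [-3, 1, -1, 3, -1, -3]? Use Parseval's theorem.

Parseval: Σ|x[n]|² = (1/N)Σ|X[k]|², so Σ|X[k]|² = N·Σ|x[n]|² = 6·30.0000

Σ|X[k]|² = N·Σ|x[n]|² = 6·30.0000 = 180.0000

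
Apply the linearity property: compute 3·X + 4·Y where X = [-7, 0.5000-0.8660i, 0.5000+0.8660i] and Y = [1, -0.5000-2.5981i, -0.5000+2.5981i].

By linearity: DFT(3x + 4y) = 3·DFT(x) + 4·DFT(y)
= 3·[-7, 0.5000-0.8660i, 0.5000+0.8660i] + 4·[1, -0.5000-2.5981i, -0.5000+2.5981i]

Computing element-wise:
Z[0] = 3·(-7) + 4·(1) = -17
Z[1] = 3·(0.5000-0.8660i) + 4·(-0.5000-2.5981i) = -0.5000-12.9904i
Z[2] = 3·(0.5000+0.8660i) + 4·(-0.5000+2.5981i) = -0.5000+12.9904i

DFT(3x + 4y) = 3·X + 4·Y = [-17, -0.5000-12.9904i, -0.5000+12.9904i]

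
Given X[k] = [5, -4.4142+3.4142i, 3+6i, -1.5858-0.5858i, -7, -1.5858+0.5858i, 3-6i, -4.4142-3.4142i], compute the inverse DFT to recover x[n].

x[n] = (1/8) Σ(k=0 to 7) X[k] · e^(2πikn/8)

Computing each x[n]:
x[0] = -1
x[1] = -1
x[2] = -2
x[3] = 3
x[4] = 2
x[5] = 1
x[6] = 0
x[7] = 3

x = [-1, -1, -2, 3, 2, 1, 0, 3]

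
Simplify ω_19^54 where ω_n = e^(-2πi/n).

Since ω_19^19 = 1, powers reduce modulo 19.
54 mod 19 = 16
So ω_19^54 = ω_19^16 = e^(-2πi·16/19)

ω_19^54 = ω_19^16 = 0.5469+0.8372i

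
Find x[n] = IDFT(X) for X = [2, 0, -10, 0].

x[n] = (1/4) Σ(k=0 to 3) X[k] · e^(2πikn/4)

Computing each x[n]:
x[0] = -2
x[1] = 3
x[2] = -2
x[3] = 3

x = [-2, 3, -2, 3]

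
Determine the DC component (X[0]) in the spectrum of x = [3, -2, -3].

X[0] = Σ(n=0 to 2) x[n] · ω_3^0 = Σ x[n]
= (3) + (-2) + (-3)

X[0] = -2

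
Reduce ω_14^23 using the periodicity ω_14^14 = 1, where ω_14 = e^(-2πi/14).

Since ω_14^14 = 1, powers reduce modulo 14.
23 mod 14 = 9
So ω_14^23 = ω_14^9 = e^(-2πi·9/14)

ω_14^23 = ω_14^9 = -0.6235+0.7818i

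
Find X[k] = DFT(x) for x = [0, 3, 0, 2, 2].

X[k] = Σ(n=0 to 4) x[n] · ω_5^(nk)
where ω_5 = e^(-2πi/5)

Computing each X[k]:
X[0] = 7
X[1] = -0.0729+0.2245i
X[2] = -3.4271-2.4899i
X[3] = -3.4271+2.4899i
X[4] = -0.0729-0.2245i

X = [7, -0.0729+0.2245i, -3.4271-2.4899i, -3.4271+2.4899i, -0.0729-0.2245i]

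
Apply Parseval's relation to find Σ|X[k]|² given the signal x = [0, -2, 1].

Parseval: Σ|x[n]|² = (1/N)Σ|X[k]|², so Σ|X[k]|² = N·Σ|x[n]|² = 3·5.0000

Σ|X[k]|² = N·Σ|x[n]|² = 3·5.0000 = 15.0000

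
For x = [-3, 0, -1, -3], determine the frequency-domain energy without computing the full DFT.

Parseval: Σ|x[n]|² = (1/N)Σ|X[k]|², so Σ|X[k]|² = N·Σ|x[n]|² = 4·19.0000

Σ|X[k]|² = N·Σ|x[n]|² = 4·19.0000 = 76.0000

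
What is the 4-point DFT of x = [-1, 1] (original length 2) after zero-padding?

Original 2-point DFT: [0, -2]
Zero-padded 4-point DFT provides frequency interpolation.

DFT_4([x, 0, ...]) = [0, -1-1i, -2, -1+1i]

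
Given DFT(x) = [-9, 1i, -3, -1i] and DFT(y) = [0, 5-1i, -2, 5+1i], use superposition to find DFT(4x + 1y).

By linearity: DFT(4x + 1y) = 4·DFT(x) + 1·DFT(y)
= 4·[-9, 1i, -3, -1i] + 1·[0, 5-1i, -2, 5+1i]

Computing element-wise:
Z[0] = 4·(-9) + 1·(0) = -36
Z[1] = 4·(1i) + 1·(5-1i) = 5+3i
Z[2] = 4·(-3) + 1·(-2) = -14
Z[3] = 4·(-1i) + 1·(5+1i) = 5-3i

DFT(4x + 1y) = 4·X + 1·Y = [-36, 5+3i, -14, 5-3i]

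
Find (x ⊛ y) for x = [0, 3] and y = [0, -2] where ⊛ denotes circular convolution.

(x ⊛ y)[n] = Σ(m=0 to 1) x[m] · y[(n-m) mod 2]

Computing each output sample:
(x ⊛ y)[0] = -6
(x ⊛ y)[1] = 0

x ⊛ y = [-6, 0]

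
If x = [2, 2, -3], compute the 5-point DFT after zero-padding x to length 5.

Original 3-point DFT: [1, 2.5000-4.3301i, 2.5000+4.3301i]
Zero-padded 5-point DFT provides frequency interpolation.

DFT_5([x, 0, ...]) = [1, 5.0451-0.1388i, -0.5451-4.0287i, -0.5451+4.0287i, 5.0451+0.1388i]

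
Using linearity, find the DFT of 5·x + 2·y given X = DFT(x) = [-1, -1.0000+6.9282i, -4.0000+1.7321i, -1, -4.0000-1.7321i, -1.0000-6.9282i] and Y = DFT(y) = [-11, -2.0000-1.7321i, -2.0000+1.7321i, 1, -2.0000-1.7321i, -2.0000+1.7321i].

By linearity: DFT(5x + 2y) = 5·DFT(x) + 2·DFT(y)
= 5·[-1, -1.0000+6.9282i, -4.0000+1.7321i, -1, -4.0000-1.7321i, -1.0000-6.9282i] + 2·[-11, -2.0000-1.7321i, -2.0000+1.7321i, 1, -2.0000-1.7321i, -2.0000+1.7321i]

Computing element-wise:
Z[0] = 5·(-1) + 2·(-11) = -27
Z[1] = 5·(-1.0000+6.9282i) + 2·(-2.0000-1.7321i) = -9.0000+31.1768i
Z[2] = 5·(-4.0000+1.7321i) + 2·(-2.0000+1.7321i) = -24.0000+12.1247i
Z[3] = 5·(-1) + 2·(1) = -3
Z[4] = 5·(-4.0000-1.7321i) + 2·(-2.0000-1.7321i) = -24.0000-12.1247i
Z[5] = 5·(-1.0000-6.9282i) + 2·(-2.0000+1.7321i) = -9.0000-31.1768i

DFT(5x + 2y) = 5·X + 2·Y = [-27, -9.0000+31.1768i, -24.0000+12.1247i, -3, -24.0000-12.1247i, -9.0000-31.1768i]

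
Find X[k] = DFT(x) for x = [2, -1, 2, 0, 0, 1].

X[k] = Σ(n=0 to 5) x[n] · ω_6^(nk)
where ω_6 = e^(-2πi/6)

Computing each X[k]:
X[0] = 4
X[1] = 1
X[2] = 1.0000+3.4641i
X[3] = 4
X[4] = 1.0000-3.4641i
X[5] = 1

X = [4, 1, 1.0000+3.4641i, 4, 1.0000-3.4641i, 1]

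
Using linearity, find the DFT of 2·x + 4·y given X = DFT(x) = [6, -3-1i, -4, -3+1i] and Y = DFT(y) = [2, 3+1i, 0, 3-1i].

By linearity: DFT(2x + 4y) = 2·DFT(x) + 4·DFT(y)
= 2·[6, -3-1i, -4, -3+1i] + 4·[2, 3+1i, 0, 3-1i]

Computing element-wise:
Z[0] = 2·(6) + 4·(2) = 20
Z[1] = 2·(-3-1i) + 4·(3+1i) = 6+2i
Z[2] = 2·(-4) + 4·(0) = -8
Z[3] = 2·(-3+1i) + 4·(3-1i) = 6-2i

DFT(2x + 4y) = 2·X + 4·Y = [20, 6+2i, -8, 6-2i]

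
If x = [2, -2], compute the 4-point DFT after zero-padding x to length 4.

Original 2-point DFT: [0, 4]
Zero-padded 4-point DFT provides frequency interpolation.

DFT_4([x, 0, ...]) = [0, 2+2i, 4, 2-2i]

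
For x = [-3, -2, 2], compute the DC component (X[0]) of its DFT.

X[0] = Σ(n=0 to 2) x[n] · ω_3^0 = Σ x[n]
= (-3) + (-2) + (2)

X[0] = -3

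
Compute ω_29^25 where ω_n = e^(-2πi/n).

ω_29^25 = e^(-2πi·25/29)
= cos(-2π·25/29) + i·sin(-2π·25/29)
= cos(-50π/29) + i·sin(-50π/29)

ω_29^25 = cos(-50π/29) + i·sin(-50π/29) = 0.6474+0.7622i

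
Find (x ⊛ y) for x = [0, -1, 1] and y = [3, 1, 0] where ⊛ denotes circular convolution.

(x ⊛ y)[n] = Σ(m=0 to 2) x[m] · y[(n-m) mod 3]

Computing each output sample:
(x ⊛ y)[0] = 1
(x ⊛ y)[1] = -3
(x ⊛ y)[2] = 2

x ⊛ y = [1, -3, 2]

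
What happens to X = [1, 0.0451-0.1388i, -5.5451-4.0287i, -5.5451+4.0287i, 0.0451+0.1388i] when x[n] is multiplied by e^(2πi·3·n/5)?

Modulation property: DFT(ω_5^(-3n)·x[n]) = X[(k-3) mod 5], so circularly shift X by 3 positions.

X[k-3] = [-5.5451-4.0287i, -5.5451+4.0287i, 0.0451+0.1388i, 1, 0.0451-0.1388i]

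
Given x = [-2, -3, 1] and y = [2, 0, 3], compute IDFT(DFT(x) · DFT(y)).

(x ⊛ y)[n] = Σ(m=0 to 2) x[m] · y[(n-m) mod 3]

Computing each output sample:
(x ⊛ y)[0] = -13
(x ⊛ y)[1] = -3
(x ⊛ y)[2] = -4

x ⊛ y = [-13, -3, -4]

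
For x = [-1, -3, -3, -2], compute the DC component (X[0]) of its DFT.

X[0] = Σ(n=0 to 3) x[n] · ω_4^0 = Σ x[n]
= (-1) + (-3) + (-3) + (-2)

X[0] = -9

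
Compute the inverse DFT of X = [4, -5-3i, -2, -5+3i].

x[n] = (1/4) Σ(k=0 to 3) X[k] · e^(2πikn/4)

Computing each x[n]:
x[0] = -2
x[1] = 3
x[2] = 3
x[3] = 0

x = [-2, 3, 3, 0]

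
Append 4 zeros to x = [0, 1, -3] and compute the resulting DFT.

Original 3-point DFT: [-2, 1.0000-3.4641i, 1.0000+3.4641i]
Zero-padded 7-point DFT provides frequency interpolation.

DFT_7([x, 0, ...]) = [-2, 1.2911+2.1430i, 2.4804-2.2766i, -2.7714-2.7794i, -2.7714+2.7794i, 2.4804+2.2766i, 1.2911-2.1430i]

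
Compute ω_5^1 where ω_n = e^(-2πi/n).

ω_5^1 = e^(-2πi·1/5)
= cos(-2π·1/5) + i·sin(-2π·1/5)
= cos(-2π/5) + i·sin(-2π/5)

ω_5^1 = cos(-2π/5) + i·sin(-2π/5) = 0.3090-0.9511i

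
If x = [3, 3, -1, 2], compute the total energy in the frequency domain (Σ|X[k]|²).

Parseval: Σ|x[n]|² = (1/N)Σ|X[k]|², so Σ|X[k]|² = N·Σ|x[n]|² = 4·23.0000

Σ|X[k]|² = N·Σ|x[n]|² = 4·23.0000 = 92.0000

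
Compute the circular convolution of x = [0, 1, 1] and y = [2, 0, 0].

(x ⊛ y)[n] = Σ(m=0 to 2) x[m] · y[(n-m) mod 3]

Computing each output sample:
(x ⊛ y)[0] = 0
(x ⊛ y)[1] = 2
(x ⊛ y)[2] = 2

x ⊛ y = [0, 2, 2]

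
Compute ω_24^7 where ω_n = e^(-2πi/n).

ω_24^7 = e^(-2πi·7/24)
= cos(-2π·7/24) + i·sin(-2π·7/24)
= cos(-14π/24) + i·sin(-14π/24)

ω_24^7 = cos(-14π/24) + i·sin(-14π/24) = -0.2588-0.9659i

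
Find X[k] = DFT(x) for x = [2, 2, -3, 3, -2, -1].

X[k] = Σ(n=0 to 5) x[n] · ω_6^(nk)
where ω_6 = e^(-2πi/6)

Computing each X[k]:
X[0] = 1
X[1] = 2.0000-1.7321i
X[2] = 7.0000-3.4641i
X[3] = -7
X[4] = 7.0000+3.4641i
X[5] = 2.0000+1.7321i

X = [1, 2.0000-1.7321i, 7.0000-3.4641i, -7, 7.0000+3.4641i, 2.0000+1.7321i]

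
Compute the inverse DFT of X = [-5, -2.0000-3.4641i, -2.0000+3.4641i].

x[n] = (1/3) Σ(k=0 to 2) X[k] · e^(2πikn/3)

Computing each x[n]:
x[0] = -3
x[1] = 1
x[2] = -3

x = [-3, 1, -3]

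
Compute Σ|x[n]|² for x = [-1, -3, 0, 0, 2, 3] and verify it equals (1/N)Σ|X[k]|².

Time domain:
Σ|x[n]|² = |-1|² + |-3|² + |0|² + |0|² + |2|² + |3|² = 23.0000

Frequency domain:
(1/6)Σ|X[k]|² = (1/6)(|1|² + |-2.0000+6.9282i|² + |-2.0000+3.4641i|² + |1|² + |-2.0000-3.4641i|² + |-2.0000-6.9282i|²) = (1/6)·138.0000 = 23.0000

Both sides agree, confirming Parseval's theorem.

Σ|x[n]|² = (1/N)Σ|X[k]|² = 23.0000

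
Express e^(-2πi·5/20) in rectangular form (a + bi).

ω_20^5 = e^(-2πi·5/20)
= cos(-2π·5/20) + i·sin(-2π·5/20)
= cos(-10π/20) + i·sin(-10π/20)

ω_20^5 = cos(-10π/20) + i·sin(-10π/20) = -1i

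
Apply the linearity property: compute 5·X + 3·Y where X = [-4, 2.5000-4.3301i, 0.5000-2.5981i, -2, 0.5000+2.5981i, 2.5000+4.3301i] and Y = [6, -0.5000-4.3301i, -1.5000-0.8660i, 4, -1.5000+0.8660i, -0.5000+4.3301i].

By linearity: DFT(5x + 3y) = 5·DFT(x) + 3·DFT(y)
= 5·[-4, 2.5000-4.3301i, 0.5000-2.5981i, -2, 0.5000+2.5981i, 2.5000+4.3301i] + 3·[6, -0.5000-4.3301i, -1.5000-0.8660i, 4, -1.5000+0.8660i, -0.5000+4.3301i]

Computing element-wise:
Z[0] = 5·(-4) + 3·(6) = -2
Z[1] = 5·(2.5000-4.3301i) + 3·(-0.5000-4.3301i) = 11.0000-34.6408i
Z[2] = 5·(0.5000-2.5981i) + 3·(-1.5000-0.8660i) = -2.0000-15.5885i
Z[3] = 5·(-2) + 3·(4) = 2
Z[4] = 5·(0.5000+2.5981i) + 3·(-1.5000+0.8660i) = -2.0000+15.5885i
Z[5] = 5·(2.5000+4.3301i) + 3·(-0.5000+4.3301i) = 11.0000+34.6408i

DFT(5x + 3y) = 5·X + 3·Y = [-2, 11.0000-34.6408i, -2.0000-15.5885i, 2, -2.0000+15.5885i, 11.0000+34.6408i]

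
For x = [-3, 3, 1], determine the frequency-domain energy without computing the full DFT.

Parseval: Σ|x[n]|² = (1/N)Σ|X[k]|², so Σ|X[k]|² = N·Σ|x[n]|² = 3·19.0000

Σ|X[k]|² = N·Σ|x[n]|² = 3·19.0000 = 57.0000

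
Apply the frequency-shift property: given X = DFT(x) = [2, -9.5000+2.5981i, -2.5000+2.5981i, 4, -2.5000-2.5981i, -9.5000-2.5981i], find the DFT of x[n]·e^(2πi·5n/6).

Modulation property: DFT(ω_6^(-5n)·x[n]) = X[(k-5) mod 6], so circularly shift X by 5 positions.

X[k-5] = [-9.5000+2.5981i, -2.5000+2.5981i, 4, -2.5000-2.5981i, -9.5000-2.5981i, 2]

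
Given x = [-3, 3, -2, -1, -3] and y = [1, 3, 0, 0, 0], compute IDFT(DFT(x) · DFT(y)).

(x ⊛ y)[n] = Σ(m=0 to 4) x[m] · y[(n-m) mod 5]

Computing each output sample:
(x ⊛ y)[0] = -12
(x ⊛ y)[1] = -6
(x ⊛ y)[2] = 7
(x ⊛ y)[3] = -7
(x ⊛ y)[4] = -6

x ⊛ y = [-12, -6, 7, -7, -6]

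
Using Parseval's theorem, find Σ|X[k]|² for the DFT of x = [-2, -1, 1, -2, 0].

Parseval: Σ|x[n]|² = (1/N)Σ|X[k]|², so Σ|X[k]|² = N·Σ|x[n]|² = 5·10.0000

Σ|X[k]|² = N·Σ|x[n]|² = 5·10.0000 = 50.0000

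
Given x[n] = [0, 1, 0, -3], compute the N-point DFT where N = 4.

X[k] = Σ(n=0 to 3) x[n] · ω_4^(nk)
where ω_4 = e^(-2πi/4)

Computing each X[k]:
X[0] = -2
X[1] = -4i
X[2] = 2
X[3] = 4i

X = [-2, -4i, 2, 4i]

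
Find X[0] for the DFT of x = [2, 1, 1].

X[0] = Σ(n=0 to 2) x[n] · ω_3^0 = Σ x[n]
= (2) + (1) + (1)

X[0] = 4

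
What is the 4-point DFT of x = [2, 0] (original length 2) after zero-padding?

Original 2-point DFT: [2, 2]
Zero-padded 4-point DFT provides frequency interpolation.

DFT_4([x, 0, ...]) = [2, 2, 2, 2]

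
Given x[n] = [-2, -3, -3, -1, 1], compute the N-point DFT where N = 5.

X[k] = Σ(n=0 to 4) x[n] · ω_5^(nk)
where ω_5 = e^(-2πi/5)

Computing each X[k]:
X[0] = -8
X[1] = 0.6180+4.9798i
X[2] = -1.6180+0.4490i
X[3] = -1.6180-0.4490i
X[4] = 0.6180-4.9798i

X = [-8, 0.6180+4.9798i, -1.6180+0.4490i, -1.6180-0.4490i, 0.6180-4.9798i]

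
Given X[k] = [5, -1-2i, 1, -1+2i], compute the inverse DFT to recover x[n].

x[n] = (1/4) Σ(k=0 to 3) X[k] · e^(2πikn/4)

Computing each x[n]:
x[0] = 1
x[1] = 2
x[2] = 2
x[3] = 0

x = [1, 2, 2, 0]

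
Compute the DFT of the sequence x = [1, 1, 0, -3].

X[k] = Σ(n=0 to 3) x[n] · ω_4^(nk)
where ω_4 = e^(-2πi/4)

Computing each X[k]:
X[0] = -1
X[1] = 1-4i
X[2] = 3
X[3] = 1+4i

X = [-1, 1-4i, 3, 1+4i]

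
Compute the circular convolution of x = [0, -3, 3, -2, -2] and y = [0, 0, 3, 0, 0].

(x ⊛ y)[n] = Σ(m=0 to 4) x[m] · y[(n-m) mod 5]

Computing each output sample:
(x ⊛ y)[0] = -6
(x ⊛ y)[1] = -6
(x ⊛ y)[2] = 0
(x ⊛ y)[3] = -9
(x ⊛ y)[4] = 9

x ⊛ y = [-6, -6, 0, -9, 9]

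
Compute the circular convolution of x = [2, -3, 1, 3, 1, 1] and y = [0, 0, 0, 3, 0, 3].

(x ⊛ y)[n] = Σ(m=0 to 5) x[m] · y[(n-m) mod 6]

Computing each output sample:
(x ⊛ y)[0] = 0
(x ⊛ y)[1] = 6
(x ⊛ y)[2] = 12
(x ⊛ y)[3] = 9
(x ⊛ y)[4] = -6
(x ⊛ y)[5] = 9

x ⊛ y = [0, 6, 12, 9, -6, 9]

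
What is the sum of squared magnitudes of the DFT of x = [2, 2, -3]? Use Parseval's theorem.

Parseval: Σ|x[n]|² = (1/N)Σ|X[k]|², so Σ|X[k]|² = N·Σ|x[n]|² = 3·17.0000

Σ|X[k]|² = N·Σ|x[n]|² = 3·17.0000 = 51.0000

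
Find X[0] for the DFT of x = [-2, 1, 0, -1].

X[0] = Σ(n=0 to 3) x[n] · ω_4^0 = Σ x[n]
= (-2) + (1) + (0) + (-1)

X[0] = -2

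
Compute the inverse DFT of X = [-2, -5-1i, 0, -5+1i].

x[n] = (1/4) Σ(k=0 to 3) X[k] · e^(2πikn/4)

Computing each x[n]:
x[0] = -3
x[1] = 0
x[2] = 2
x[3] = -1

x = [-3, 0, 2, -1]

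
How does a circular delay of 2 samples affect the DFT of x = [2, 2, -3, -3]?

Time shift by 2: X_shifted[k] = ω_4^(2k) · X[k]
Shifted x = [-3, -3, 2, 2]

DFT(x[n-2]) = [-2, -5+5i, 0, -5-5i]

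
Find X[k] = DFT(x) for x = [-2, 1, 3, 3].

X[k] = Σ(n=0 to 3) x[n] · ω_4^(nk)
where ω_4 = e^(-2πi/4)

Computing each X[k]:
X[0] = 5
X[1] = -5+2i
X[2] = -3
X[3] = -5-2i

X = [5, -5+2i, -3, -5-2i]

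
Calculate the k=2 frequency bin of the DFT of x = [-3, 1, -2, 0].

X[2] = Σ(n=0 to 3) x[n] · ω_4^(2n) where ω_4 = e^(-2πi/4)
= (-3)·ω_4^0 + (1)·ω_4^2 + (-2)·ω_4^4 + (0)·ω_4^6

X[2] = -6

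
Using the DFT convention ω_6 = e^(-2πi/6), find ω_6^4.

ω_6^4 = e^(-2πi·4/6)
= cos(-2π·4/6) + i·sin(-2π·4/6)
= cos(-8π/6) + i·sin(-8π/6)

ω_6^4 = cos(-8π/6) + i·sin(-8π/6) = -0.5000+0.8660i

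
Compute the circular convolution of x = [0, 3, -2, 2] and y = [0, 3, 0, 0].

(x ⊛ y)[n] = Σ(m=0 to 3) x[m] · y[(n-m) mod 4]

Computing each output sample:
(x ⊛ y)[0] = 6
(x ⊛ y)[1] = 0
(x ⊛ y)[2] = 9
(x ⊛ y)[3] = -6

x ⊛ y = [6, 0, 9, -6]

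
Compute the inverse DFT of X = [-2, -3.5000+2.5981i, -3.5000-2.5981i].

x[n] = (1/3) Σ(k=0 to 2) X[k] · e^(2πikn/3)

Computing each x[n]:
x[0] = -3
x[1] = -1
x[2] = 2

x = [-3, -1, 2]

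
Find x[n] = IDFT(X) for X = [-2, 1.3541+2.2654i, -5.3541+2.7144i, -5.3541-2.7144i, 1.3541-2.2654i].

x[n] = (1/5) Σ(k=0 to 4) X[k] · e^(2πikn/5)

Computing each x[n]:
x[0] = -2
x[1] = 0
x[2] = -1
x[3] = -2
x[4] = 3

x = [-2, 0, -1, -2, 3]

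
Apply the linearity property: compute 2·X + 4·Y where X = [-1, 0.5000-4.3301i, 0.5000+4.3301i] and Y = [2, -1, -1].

By linearity: DFT(2x + 4y) = 2·DFT(x) + 4·DFT(y)
= 2·[-1, 0.5000-4.3301i, 0.5000+4.3301i] + 4·[2, -1, -1]

Computing element-wise:
Z[0] = 2·(-1) + 4·(2) = 6
Z[1] = 2·(0.5000-4.3301i) + 4·(-1) = -3.0000-8.6602i
Z[2] = 2·(0.5000+4.3301i) + 4·(-1) = -3.0000+8.6602i

DFT(2x + 4y) = 2·X + 4·Y = [6, -3.0000-8.6602i, -3.0000+8.6602i]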